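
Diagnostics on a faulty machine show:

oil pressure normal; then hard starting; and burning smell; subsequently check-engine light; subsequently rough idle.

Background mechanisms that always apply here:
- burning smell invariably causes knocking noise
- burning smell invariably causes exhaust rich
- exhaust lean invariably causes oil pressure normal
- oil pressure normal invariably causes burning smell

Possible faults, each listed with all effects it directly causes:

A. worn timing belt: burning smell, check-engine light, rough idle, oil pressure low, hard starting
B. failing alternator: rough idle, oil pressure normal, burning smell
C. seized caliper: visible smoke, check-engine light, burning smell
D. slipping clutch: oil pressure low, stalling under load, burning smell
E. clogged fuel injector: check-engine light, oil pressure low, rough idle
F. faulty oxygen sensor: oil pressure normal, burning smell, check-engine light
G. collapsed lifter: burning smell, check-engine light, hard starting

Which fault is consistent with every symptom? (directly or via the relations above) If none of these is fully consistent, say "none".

For each candidate, compare predicted effects to what was observed:
(A) worn timing belt — fails on oil pressure normal (predicts oil pressure low, not oil pressure normal)
(B) failing alternator — does not account for hard starting, check-engine light
(C) seized caliper — does not account for oil pressure normal, hard starting, rough idle
(D) slipping clutch — oil pressure normal ✗; hard starting ✗; burning smell ✓; check-engine light ✗; rough idle ✗
(E) clogged fuel injector — oil pressure normal ✗; hard starting ✗; burning smell ✗; check-engine light ✓; rough idle ✓
(F) faulty oxygen sensor — does not account for hard starting, rough idle
(G) collapsed lifter — does not account for oil pressure normal, rough idle
Every candidate fails on at least one observation.

none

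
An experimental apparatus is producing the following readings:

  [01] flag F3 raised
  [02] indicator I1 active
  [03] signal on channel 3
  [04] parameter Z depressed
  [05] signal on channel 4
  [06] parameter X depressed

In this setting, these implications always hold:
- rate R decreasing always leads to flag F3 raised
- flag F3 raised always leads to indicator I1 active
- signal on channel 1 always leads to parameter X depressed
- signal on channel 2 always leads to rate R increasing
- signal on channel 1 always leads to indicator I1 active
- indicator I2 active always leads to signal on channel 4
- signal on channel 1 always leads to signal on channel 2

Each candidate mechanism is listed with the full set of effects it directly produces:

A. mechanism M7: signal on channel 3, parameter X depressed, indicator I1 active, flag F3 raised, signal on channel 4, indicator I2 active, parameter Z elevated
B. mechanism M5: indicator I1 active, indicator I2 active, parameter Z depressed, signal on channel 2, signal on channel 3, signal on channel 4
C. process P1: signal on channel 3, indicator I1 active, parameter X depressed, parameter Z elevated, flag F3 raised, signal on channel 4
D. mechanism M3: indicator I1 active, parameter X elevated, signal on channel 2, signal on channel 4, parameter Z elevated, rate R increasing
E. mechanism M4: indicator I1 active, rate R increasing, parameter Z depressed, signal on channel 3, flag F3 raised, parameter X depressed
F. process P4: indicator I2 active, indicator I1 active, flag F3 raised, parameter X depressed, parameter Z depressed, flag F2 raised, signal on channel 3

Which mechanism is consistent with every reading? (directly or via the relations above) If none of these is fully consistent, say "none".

F

Testing each hypothesis:
(A) mechanism M7 — flag F3 raised yes; indicator I1 active yes; signal on channel 3 yes; parameter Z depressed NO; signal on channel 4 yes; parameter X depressed yes
(B) mechanism M5 — flag F3 raised NO; indicator I1 active yes; signal on channel 3 yes; parameter Z depressed yes; signal on channel 4 yes; parameter X depressed NO
(C) process P1 — flag F3 raised yes; indicator I1 active yes; signal on channel 3 yes; parameter Z depressed NO; signal on channel 4 yes; parameter X depressed yes
(D) mechanism M3 — flag F3 raised NO; indicator I1 active yes; signal on channel 3 NO; parameter Z depressed NO; signal on channel 4 yes; parameter X depressed NO
(E) mechanism M4 — flag F3 raised yes; indicator I1 active yes; signal on channel 3 yes; parameter Z depressed yes; signal on channel 4 NO; parameter X depressed yes
(F) process P4 — flag F3 raised yes; indicator I1 active yes; signal on channel 3 yes; parameter Z depressed yes; signal on channel 4 yes (via indicator I2 active → signal on channel 4); parameter X depressed yes
Only (F) is consistent with every observation.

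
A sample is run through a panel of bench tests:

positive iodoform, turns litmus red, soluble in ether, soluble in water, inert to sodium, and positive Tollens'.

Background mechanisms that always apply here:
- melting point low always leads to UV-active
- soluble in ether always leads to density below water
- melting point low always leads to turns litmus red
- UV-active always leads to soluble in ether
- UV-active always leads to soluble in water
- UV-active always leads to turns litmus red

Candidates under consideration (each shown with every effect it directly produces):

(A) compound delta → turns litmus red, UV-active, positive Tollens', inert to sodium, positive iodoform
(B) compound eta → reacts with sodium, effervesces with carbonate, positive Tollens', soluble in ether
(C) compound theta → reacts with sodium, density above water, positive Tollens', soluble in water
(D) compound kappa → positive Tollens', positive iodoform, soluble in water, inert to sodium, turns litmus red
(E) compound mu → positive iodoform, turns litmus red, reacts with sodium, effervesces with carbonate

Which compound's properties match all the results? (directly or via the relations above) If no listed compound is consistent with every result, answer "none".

Per-candidate check:
(A) compound delta — accounts for every observation (soluble in ether through UV-active → soluble in ether)
(B) compound eta — positive iodoform miss; turns litmus red miss; soluble in ether match; soluble in water miss; inert to sodium miss; positive Tollens' match
(C) compound theta — positive iodoform miss; turns litmus red miss; soluble in ether miss; soluble in water match; inert to sodium miss; positive Tollens' match
(D) compound kappa — does not account for soluble in ether
(E) compound mu — positive iodoform match; turns litmus red match; soluble in ether miss; soluble in water miss; inert to sodium miss; positive Tollens' miss
(A) alone accounts for all the evidence.

A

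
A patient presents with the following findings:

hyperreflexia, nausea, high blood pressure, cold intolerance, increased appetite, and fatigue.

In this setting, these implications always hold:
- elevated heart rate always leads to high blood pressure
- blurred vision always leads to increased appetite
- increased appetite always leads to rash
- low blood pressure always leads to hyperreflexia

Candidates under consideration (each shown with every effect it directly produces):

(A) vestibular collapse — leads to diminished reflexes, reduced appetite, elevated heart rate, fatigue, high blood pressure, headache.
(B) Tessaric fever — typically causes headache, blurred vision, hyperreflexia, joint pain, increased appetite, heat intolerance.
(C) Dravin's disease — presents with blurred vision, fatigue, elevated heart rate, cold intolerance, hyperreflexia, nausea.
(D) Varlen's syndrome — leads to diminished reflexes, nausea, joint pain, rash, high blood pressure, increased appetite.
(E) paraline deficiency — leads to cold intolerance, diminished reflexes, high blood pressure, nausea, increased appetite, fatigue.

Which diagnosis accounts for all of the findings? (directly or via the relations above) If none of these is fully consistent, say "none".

For each candidate, compare predicted effects to what was observed:
(A) vestibular collapse — fails on hyperreflexia, nausea, cold intolerance, increased appetite (predicts diminished reflexes, not hyperreflexia; predicts reduced appetite, not increased appetite)
(B) Tessaric fever — hyperreflexia ✓; nausea ✗; high blood pressure ✗; cold intolerance ✗; increased appetite ✓; fatigue ✗
(C) Dravin's disease — hyperreflexia ✓; nausea ✓; high blood pressure ✓ (via elevated heart rate → high blood pressure); cold intolerance ✓; increased appetite ✓ (via blurred vision → increased appetite); fatigue ✓
(D) Varlen's syndrome — fails on hyperreflexia, cold intolerance, fatigue (predicts diminished reflexes, not hyperreflexia)
(E) paraline deficiency — hyperreflexia ✗; nausea ✓; high blood pressure ✓; cold intolerance ✓; increased appetite ✓; fatigue ✓
Only (C) is consistent with every observation.

C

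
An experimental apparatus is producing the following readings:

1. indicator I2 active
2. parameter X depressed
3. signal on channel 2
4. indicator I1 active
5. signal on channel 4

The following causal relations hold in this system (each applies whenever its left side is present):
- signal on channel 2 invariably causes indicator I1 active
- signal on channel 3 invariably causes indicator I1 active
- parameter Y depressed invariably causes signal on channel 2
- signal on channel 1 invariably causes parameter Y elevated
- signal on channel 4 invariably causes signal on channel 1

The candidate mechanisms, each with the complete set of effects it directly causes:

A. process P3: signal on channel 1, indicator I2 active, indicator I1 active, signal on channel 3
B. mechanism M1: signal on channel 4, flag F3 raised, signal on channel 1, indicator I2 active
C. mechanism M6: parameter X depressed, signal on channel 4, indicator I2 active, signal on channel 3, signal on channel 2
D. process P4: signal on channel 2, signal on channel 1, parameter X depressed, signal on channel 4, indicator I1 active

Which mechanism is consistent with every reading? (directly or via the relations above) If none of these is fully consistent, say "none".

C

Per-candidate check:
(A) process P3 — indicator I2 active match; parameter X depressed miss; signal on channel 2 miss; indicator I1 active match; signal on channel 4 miss
(B) mechanism M1 — indicator I2 active match; parameter X depressed miss; signal on channel 2 miss; indicator I1 active miss; signal on channel 4 match
(C) mechanism M6 — indicator I2 active match; parameter X depressed match; signal on channel 2 match; indicator I1 active match (through signal on channel 3 → indicator I1 active); signal on channel 4 match
(D) process P4 — indicator I2 active miss; parameter X depressed match; signal on channel 2 match; indicator I1 active match; signal on channel 4 match
(C) alone accounts for all the evidence.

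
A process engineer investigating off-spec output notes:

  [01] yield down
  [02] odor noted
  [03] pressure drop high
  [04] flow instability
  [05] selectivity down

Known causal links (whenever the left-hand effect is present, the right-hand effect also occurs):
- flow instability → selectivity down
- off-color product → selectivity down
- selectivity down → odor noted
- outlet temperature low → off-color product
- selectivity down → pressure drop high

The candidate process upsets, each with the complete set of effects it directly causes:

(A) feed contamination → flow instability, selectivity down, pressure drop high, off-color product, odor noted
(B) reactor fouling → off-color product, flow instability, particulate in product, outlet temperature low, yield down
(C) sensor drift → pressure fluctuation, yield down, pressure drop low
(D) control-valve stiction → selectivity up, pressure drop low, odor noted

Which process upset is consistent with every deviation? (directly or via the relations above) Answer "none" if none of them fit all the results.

For each candidate, compare predicted effects to what was observed:
(A) feed contamination — yield down miss; odor noted match; pressure drop high match; flow instability match; selectivity down match
(B) reactor fouling — yield down match; odor noted match (via flow instability → selectivity down → odor noted); pressure drop high match (via flow instability → selectivity down → pressure drop high); flow instability match; selectivity down match (via flow instability → selectivity down)
(C) sensor drift — fails on odor noted, pressure drop high, flow instability, selectivity down (predicts pressure drop low, not pressure drop high)
(D) control-valve stiction — yield down miss; odor noted match; pressure drop high miss; flow instability miss; selectivity down miss
(B) alone accounts for all the evidence.

B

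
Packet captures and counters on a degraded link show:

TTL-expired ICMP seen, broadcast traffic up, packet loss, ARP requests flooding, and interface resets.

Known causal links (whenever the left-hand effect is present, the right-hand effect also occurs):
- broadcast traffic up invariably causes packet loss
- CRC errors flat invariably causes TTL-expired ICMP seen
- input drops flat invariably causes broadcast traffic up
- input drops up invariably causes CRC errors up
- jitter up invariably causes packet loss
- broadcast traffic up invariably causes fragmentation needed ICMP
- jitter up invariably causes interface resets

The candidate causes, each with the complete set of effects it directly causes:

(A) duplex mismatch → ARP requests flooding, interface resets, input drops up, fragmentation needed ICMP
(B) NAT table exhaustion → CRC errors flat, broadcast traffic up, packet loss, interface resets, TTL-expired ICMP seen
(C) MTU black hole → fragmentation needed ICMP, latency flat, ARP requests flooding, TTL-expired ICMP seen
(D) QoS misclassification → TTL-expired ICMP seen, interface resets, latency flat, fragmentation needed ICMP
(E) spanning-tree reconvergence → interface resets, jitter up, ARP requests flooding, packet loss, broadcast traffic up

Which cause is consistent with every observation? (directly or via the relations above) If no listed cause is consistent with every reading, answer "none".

Testing each hypothesis:
(A) duplex mismatch — does not account for TTL-expired ICMP seen, broadcast traffic up, packet loss
(B) NAT table exhaustion — TTL-expired ICMP seen yes; broadcast traffic up yes; packet loss yes; ARP requests flooding NO; interface resets yes
(C) MTU black hole — TTL-expired ICMP seen yes; broadcast traffic up NO; packet loss NO; ARP requests flooding yes; interface resets NO
(D) QoS misclassification — TTL-expired ICMP seen yes; broadcast traffic up NO; packet loss NO; ARP requests flooding NO; interface resets yes
(E) spanning-tree reconvergence — TTL-expired ICMP seen NO; broadcast traffic up yes; packet loss yes; ARP requests flooding yes; interface resets yes
Every candidate fails on at least one observation.

none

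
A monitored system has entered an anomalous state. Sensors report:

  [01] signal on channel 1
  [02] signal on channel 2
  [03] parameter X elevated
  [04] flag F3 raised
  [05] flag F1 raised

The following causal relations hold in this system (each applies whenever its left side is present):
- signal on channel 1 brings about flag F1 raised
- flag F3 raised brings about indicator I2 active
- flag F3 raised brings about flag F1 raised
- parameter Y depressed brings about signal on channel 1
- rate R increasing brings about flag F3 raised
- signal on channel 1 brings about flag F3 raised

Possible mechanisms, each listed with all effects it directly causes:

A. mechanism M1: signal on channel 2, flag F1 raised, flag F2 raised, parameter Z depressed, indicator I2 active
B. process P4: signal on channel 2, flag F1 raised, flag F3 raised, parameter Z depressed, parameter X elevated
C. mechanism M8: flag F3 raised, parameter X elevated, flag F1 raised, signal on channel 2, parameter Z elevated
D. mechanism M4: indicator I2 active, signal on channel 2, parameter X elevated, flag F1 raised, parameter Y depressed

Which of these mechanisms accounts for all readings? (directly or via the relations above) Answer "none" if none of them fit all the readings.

Testing each hypothesis:
(A) mechanism M1 — does not account for signal on channel 1, parameter X elevated, flag F3 raised
(B) process P4 — signal on channel 1 -; signal on channel 2 +; parameter X elevated +; flag F3 raised +; flag F1 raised +
(C) mechanism M8 — signal on channel 1 -; signal on channel 2 +; parameter X elevated +; flag F3 raised +; flag F1 raised +
(D) mechanism M4 — signal on channel 1 + (through parameter Y depressed → signal on channel 1); signal on channel 2 +; parameter X elevated +; flag F3 raised + (through parameter Y depressed → signal on channel 1 → flag F3 raised); flag F1 raised +
(D) is the only candidate with no mismatches.

D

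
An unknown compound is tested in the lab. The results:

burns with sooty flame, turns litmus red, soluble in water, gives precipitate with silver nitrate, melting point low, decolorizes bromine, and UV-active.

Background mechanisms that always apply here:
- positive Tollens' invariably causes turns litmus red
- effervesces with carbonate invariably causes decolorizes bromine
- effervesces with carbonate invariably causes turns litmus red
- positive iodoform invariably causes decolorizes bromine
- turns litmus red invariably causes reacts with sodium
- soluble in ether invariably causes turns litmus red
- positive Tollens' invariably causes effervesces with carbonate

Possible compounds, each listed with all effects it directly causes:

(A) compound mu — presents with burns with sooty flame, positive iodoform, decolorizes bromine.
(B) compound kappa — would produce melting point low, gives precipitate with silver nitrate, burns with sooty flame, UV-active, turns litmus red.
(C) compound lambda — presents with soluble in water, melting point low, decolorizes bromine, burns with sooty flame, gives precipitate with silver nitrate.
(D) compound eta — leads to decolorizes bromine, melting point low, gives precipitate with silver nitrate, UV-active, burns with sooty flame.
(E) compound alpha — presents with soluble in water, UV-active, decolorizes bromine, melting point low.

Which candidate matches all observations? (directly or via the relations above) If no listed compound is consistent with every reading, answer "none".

none

For each candidate, compare predicted effects to what was observed:
(A) compound mu — does not account for turns litmus red, soluble in water, gives precipitate with silver nitrate, melting point low, UV-active
(B) compound kappa — burns with sooty flame ✓; turns litmus red ✓; soluble in water ✗; gives precipitate with silver nitrate ✓; melting point low ✓; decolorizes bromine ✗; UV-active ✓
(C) compound lambda — does not account for turns litmus red, UV-active
(D) compound eta — does not account for turns litmus red, soluble in water
(E) compound alpha — burns with sooty flame ✗; turns litmus red ✗; soluble in water ✓; gives precipitate with silver nitrate ✗; melting point low ✓; decolorizes bromine ✓; UV-active ✓
Every candidate fails on at least one observation.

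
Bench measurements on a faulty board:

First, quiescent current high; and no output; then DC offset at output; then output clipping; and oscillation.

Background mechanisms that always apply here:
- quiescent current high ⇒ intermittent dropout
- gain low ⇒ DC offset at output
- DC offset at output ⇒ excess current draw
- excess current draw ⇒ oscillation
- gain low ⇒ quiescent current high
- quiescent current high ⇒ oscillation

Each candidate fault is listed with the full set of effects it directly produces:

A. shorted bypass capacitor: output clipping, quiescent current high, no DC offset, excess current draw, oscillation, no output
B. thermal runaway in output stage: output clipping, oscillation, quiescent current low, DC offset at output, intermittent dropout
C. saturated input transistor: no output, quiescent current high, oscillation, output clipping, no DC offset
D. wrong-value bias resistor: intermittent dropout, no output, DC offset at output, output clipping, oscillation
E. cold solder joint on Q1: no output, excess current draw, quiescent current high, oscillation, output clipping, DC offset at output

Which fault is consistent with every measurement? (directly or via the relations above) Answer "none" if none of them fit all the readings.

Testing each hypothesis:
(A) shorted bypass capacitor — fails on DC offset at output (predicts no DC offset, not DC offset at output)
(B) thermal runaway in output stage — fails on quiescent current high, no output (predicts quiescent current low, not quiescent current high)
(C) saturated input transistor — fails on DC offset at output (predicts no DC offset, not DC offset at output)
(D) wrong-value bias resistor — quiescent current high NO; no output yes; DC offset at output yes; output clipping yes; oscillation yes
(E) cold solder joint on Q1 — accounts for every observation
(E) is the only candidate with no mismatches.

E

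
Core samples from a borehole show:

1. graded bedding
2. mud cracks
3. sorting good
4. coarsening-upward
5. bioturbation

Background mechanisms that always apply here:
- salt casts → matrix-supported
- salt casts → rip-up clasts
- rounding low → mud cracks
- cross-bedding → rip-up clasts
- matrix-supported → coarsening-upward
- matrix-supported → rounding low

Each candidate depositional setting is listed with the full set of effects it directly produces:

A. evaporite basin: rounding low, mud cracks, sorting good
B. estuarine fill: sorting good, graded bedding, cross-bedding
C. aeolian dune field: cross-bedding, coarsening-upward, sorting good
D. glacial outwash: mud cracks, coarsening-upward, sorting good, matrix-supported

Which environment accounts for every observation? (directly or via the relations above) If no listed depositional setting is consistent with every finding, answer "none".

none

For each candidate, compare predicted effects to what was observed:
(A) evaporite basin — graded bedding -; mud cracks +; sorting good +; coarsening-upward -; bioturbation -
(B) estuarine fill — graded bedding +; mud cracks -; sorting good +; coarsening-upward -; bioturbation -
(C) aeolian dune field — graded bedding -; mud cracks -; sorting good +; coarsening-upward +; bioturbation -
(D) glacial outwash — graded bedding -; mud cracks +; sorting good +; coarsening-upward +; bioturbation -
No candidate is consistent with all observations.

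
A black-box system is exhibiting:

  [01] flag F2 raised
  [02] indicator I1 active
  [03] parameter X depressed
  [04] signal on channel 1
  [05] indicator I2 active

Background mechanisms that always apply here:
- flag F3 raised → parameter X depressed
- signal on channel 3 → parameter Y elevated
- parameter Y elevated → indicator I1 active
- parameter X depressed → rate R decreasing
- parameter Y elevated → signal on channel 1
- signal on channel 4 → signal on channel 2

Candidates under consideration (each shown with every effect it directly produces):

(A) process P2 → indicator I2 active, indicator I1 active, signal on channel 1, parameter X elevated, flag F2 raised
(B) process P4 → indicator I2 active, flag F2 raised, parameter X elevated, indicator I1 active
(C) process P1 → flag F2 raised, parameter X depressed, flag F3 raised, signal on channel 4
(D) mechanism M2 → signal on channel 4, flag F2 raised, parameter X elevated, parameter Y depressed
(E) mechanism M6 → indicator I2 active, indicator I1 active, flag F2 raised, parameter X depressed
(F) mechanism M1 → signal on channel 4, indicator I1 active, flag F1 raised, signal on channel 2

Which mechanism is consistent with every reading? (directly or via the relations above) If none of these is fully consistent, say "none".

Testing each hypothesis:
(A) process P2 — fails on parameter X depressed (predicts parameter X elevated, not parameter X depressed)
(B) process P4 — fails on parameter X depressed, signal on channel 1 (predicts parameter X elevated, not parameter X depressed)
(C) process P1 — does not account for indicator I1 active, signal on channel 1, indicator I2 active
(D) mechanism M2 — flag F2 raised match; indicator I1 active miss; parameter X depressed miss; signal on channel 1 miss; indicator I2 active miss
(E) mechanism M6 — does not account for signal on channel 1
(F) mechanism M1 — does not account for flag F2 raised, parameter X depressed, signal on channel 1, indicator I2 active
No candidate is consistent with all observations.

none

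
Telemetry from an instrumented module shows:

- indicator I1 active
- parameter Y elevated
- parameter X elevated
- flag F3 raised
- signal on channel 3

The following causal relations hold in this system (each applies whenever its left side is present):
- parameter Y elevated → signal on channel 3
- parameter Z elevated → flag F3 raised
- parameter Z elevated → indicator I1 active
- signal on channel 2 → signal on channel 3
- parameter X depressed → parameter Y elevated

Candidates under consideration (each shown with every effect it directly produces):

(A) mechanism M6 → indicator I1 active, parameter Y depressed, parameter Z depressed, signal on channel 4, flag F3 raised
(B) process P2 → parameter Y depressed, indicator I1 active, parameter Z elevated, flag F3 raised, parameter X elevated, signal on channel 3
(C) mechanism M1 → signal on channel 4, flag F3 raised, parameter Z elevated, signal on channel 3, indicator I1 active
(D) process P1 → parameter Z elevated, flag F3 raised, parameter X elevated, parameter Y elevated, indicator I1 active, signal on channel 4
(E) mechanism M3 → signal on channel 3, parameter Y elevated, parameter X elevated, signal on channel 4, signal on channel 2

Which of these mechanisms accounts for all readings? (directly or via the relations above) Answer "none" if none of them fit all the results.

Testing each hypothesis:
(A) mechanism M6 — fails on parameter Y elevated, parameter X elevated, signal on channel 3 (predicts parameter Y depressed, not parameter Y elevated)
(B) process P2 — indicator I1 active ✓; parameter Y elevated ✗; parameter X elevated ✓; flag F3 raised ✓; signal on channel 3 ✓
(C) mechanism M1 — indicator I1 active ✓; parameter Y elevated ✗; parameter X elevated ✗; flag F3 raised ✓; signal on channel 3 ✓
(D) process P1 — indicator I1 active ✓; parameter Y elevated ✓; parameter X elevated ✓; flag F3 raised ✓; signal on channel 3 ✓ (by parameter Y elevated → signal on channel 3)
(E) mechanism M3 — does not account for indicator I1 active, flag F3 raised
(D) is the only candidate with no mismatches.

D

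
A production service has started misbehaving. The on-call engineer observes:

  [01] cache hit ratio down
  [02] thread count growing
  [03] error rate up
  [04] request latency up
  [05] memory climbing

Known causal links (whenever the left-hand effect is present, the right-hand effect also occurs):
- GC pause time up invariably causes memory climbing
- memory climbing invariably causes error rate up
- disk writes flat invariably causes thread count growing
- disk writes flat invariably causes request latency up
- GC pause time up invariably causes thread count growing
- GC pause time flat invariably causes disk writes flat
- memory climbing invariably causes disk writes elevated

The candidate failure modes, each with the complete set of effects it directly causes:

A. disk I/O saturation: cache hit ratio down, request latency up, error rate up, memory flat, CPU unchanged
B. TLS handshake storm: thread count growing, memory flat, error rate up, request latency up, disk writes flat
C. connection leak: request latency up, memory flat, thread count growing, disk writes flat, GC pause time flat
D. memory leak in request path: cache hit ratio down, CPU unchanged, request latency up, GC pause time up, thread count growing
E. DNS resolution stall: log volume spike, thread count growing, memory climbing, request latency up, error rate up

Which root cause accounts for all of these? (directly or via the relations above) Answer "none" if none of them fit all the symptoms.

Testing each hypothesis:
(A) disk I/O saturation — fails on thread count growing, memory climbing (predicts memory flat, not memory climbing)
(B) TLS handshake storm — fails on cache hit ratio down, memory climbing (predicts memory flat, not memory climbing)
(C) connection leak — fails on cache hit ratio down, error rate up, memory climbing (predicts memory flat, not memory climbing)
(D) memory leak in request path — cache hit ratio down match; thread count growing match; error rate up match (through GC pause time up → memory climbing → error rate up); request latency up match; memory climbing match (through GC pause time up → memory climbing)
(E) DNS resolution stall — does not account for cache hit ratio down
(D) is the only candidate with no mismatches.

D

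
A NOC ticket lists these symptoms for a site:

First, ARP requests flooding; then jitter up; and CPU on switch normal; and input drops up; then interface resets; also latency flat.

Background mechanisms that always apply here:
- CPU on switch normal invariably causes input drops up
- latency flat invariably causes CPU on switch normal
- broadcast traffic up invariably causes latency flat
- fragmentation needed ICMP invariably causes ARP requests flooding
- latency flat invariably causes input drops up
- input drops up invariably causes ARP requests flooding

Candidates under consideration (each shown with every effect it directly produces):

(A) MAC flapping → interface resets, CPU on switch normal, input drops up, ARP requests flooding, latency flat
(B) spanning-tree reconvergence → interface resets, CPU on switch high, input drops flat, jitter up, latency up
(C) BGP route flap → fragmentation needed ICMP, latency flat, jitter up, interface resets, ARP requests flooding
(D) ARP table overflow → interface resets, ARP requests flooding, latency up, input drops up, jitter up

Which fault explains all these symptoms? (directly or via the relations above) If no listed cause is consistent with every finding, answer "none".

C

Testing each hypothesis:
(A) MAC flapping — does not account for jitter up
(B) spanning-tree reconvergence — ARP requests flooding miss; jitter up match; CPU on switch normal miss; input drops up miss; interface resets match; latency flat miss
(C) BGP route flap — ARP requests flooding match; jitter up match; CPU on switch normal match (through latency flat → CPU on switch normal); input drops up match (through latency flat → input drops up); interface resets match; latency flat match
(D) ARP table overflow — ARP requests flooding match; jitter up match; CPU on switch normal miss; input drops up match; interface resets match; latency flat miss
(C) alone accounts for all the evidence.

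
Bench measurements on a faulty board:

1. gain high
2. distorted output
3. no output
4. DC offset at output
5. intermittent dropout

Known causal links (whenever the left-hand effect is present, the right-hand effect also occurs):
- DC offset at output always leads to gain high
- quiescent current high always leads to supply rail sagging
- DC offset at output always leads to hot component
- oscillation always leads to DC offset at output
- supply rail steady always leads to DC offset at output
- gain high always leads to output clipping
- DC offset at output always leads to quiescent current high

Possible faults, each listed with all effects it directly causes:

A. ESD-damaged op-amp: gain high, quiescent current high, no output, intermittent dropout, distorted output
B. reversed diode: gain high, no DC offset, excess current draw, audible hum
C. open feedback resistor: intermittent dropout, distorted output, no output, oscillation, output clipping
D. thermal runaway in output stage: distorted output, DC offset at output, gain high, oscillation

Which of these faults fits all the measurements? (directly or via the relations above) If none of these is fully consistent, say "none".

C

Checking each candidate against the observations:
(A) ESD-damaged op-amp — does not account for DC offset at output
(B) reversed diode — fails on distorted output, no output, DC offset at output, intermittent dropout (predicts no DC offset, not DC offset at output)
(C) open feedback resistor — accounts for every observation (gain high via oscillation → DC offset at output → gain high)
(D) thermal runaway in output stage — does not account for no output, intermittent dropout
Only (C) is consistent with every observation.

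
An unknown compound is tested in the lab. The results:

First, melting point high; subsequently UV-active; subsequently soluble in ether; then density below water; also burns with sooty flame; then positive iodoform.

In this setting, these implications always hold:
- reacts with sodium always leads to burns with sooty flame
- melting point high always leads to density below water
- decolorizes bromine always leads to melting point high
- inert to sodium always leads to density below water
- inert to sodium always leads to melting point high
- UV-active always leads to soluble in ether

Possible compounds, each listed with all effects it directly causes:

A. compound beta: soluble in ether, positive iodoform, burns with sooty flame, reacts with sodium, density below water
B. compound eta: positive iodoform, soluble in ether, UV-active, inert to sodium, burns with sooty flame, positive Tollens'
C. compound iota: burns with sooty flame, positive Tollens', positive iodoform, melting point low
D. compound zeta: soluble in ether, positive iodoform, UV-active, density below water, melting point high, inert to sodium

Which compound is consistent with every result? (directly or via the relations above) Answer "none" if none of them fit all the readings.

B

Checking each candidate against the observations:
(A) compound beta — melting point high ✗; UV-active ✗; soluble in ether ✓; density below water ✓; burns with sooty flame ✓; positive iodoform ✓
(B) compound eta — melting point high ✓ (through inert to sodium → melting point high); UV-active ✓; soluble in ether ✓; density below water ✓ (through inert to sodium → density below water); burns with sooty flame ✓; positive iodoform ✓
(C) compound iota — melting point high ✗; UV-active ✗; soluble in ether ✗; density below water ✗; burns with sooty flame ✓; positive iodoform ✓
(D) compound zeta — does not account for burns with sooty flame
Only (B) is consistent with every observation.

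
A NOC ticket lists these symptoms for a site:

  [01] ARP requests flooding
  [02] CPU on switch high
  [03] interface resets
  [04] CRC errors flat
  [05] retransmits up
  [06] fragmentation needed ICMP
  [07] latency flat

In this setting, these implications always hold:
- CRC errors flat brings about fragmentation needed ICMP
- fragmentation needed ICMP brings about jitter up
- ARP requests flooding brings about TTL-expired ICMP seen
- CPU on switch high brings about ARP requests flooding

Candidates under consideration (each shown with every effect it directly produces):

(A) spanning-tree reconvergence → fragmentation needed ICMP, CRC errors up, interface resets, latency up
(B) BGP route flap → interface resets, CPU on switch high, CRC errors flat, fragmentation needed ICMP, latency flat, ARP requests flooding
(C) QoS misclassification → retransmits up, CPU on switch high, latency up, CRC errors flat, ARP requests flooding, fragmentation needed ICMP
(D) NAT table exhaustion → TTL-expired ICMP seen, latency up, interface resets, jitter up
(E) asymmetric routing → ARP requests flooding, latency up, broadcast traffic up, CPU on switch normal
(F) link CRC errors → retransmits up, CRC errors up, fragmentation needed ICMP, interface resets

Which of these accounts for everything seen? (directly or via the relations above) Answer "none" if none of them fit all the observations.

none

Checking each candidate against the observations:
(A) spanning-tree reconvergence — ARP requests flooding miss; CPU on switch high miss; interface resets match; CRC errors flat miss; retransmits up miss; fragmentation needed ICMP match; latency flat miss
(B) BGP route flap — does not account for retransmits up
(C) QoS misclassification — fails on interface resets, latency flat (predicts latency up, not latency flat)
(D) NAT table exhaustion — fails on ARP requests flooding, CPU on switch high, CRC errors flat, retransmits up, fragmentation needed ICMP, latency flat (predicts latency up, not latency flat)
(E) asymmetric routing — fails on CPU on switch high, interface resets, CRC errors flat, retransmits up, fragmentation needed ICMP, latency flat (predicts CPU on switch normal, not CPU on switch high; predicts latency up, not latency flat)
(F) link CRC errors — ARP requests flooding miss; CPU on switch high miss; interface resets match; CRC errors flat miss; retransmits up match; fragmentation needed ICMP match; latency flat miss
None of the listed candidates fits everything.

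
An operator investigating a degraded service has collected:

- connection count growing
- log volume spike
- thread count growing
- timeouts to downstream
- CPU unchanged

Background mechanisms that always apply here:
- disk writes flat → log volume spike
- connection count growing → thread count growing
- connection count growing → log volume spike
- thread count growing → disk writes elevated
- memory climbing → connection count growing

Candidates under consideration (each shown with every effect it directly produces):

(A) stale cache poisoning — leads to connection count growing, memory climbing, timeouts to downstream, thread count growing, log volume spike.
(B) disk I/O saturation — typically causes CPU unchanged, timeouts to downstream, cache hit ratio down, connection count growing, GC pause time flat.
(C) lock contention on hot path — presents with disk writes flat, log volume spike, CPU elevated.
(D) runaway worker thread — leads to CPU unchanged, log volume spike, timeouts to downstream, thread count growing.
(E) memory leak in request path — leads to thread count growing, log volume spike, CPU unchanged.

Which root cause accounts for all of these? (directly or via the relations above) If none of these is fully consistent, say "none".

B

Checking each candidate against the observations:
(A) stale cache poisoning — does not account for CPU unchanged
(B) disk I/O saturation — accounts for every observation (log volume spike through connection count growing → log volume spike)
(C) lock contention on hot path — fails on connection count growing, thread count growing, timeouts to downstream, CPU unchanged (predicts CPU elevated, not CPU unchanged)
(D) runaway worker thread — connection count growing miss; log volume spike match; thread count growing match; timeouts to downstream match; CPU unchanged match
(E) memory leak in request path — does not account for connection count growing, timeouts to downstream
Only (B) is consistent with every observation.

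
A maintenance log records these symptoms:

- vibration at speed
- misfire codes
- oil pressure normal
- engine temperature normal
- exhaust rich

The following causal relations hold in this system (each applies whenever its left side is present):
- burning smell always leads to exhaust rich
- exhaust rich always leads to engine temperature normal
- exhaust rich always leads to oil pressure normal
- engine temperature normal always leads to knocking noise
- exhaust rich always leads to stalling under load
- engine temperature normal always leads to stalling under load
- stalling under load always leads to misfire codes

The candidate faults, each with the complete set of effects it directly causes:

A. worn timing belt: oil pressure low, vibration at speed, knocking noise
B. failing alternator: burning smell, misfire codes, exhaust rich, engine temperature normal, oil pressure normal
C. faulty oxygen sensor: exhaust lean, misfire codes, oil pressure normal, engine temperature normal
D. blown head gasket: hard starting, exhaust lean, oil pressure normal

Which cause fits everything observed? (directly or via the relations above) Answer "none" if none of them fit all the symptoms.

none

Testing each hypothesis:
(A) worn timing belt — fails on misfire codes, oil pressure normal, engine temperature normal, exhaust rich (predicts oil pressure low, not oil pressure normal)
(B) failing alternator — does not account for vibration at speed
(C) faulty oxygen sensor — fails on vibration at speed, exhaust rich (predicts exhaust lean, not exhaust rich)
(D) blown head gasket — fails on vibration at speed, misfire codes, engine temperature normal, exhaust rich (predicts exhaust lean, not exhaust rich)
None of the listed candidates fits everything.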